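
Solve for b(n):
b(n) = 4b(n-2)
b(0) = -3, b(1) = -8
Characteristic equation: x² - 4 = 0, which factors as (x - (2))(x - (-2)) = 0.
Roots r₁ = 2, r₂ = -2 (distinct).
General solution: b(n) = A·(2)^n + B·(-2)^n.
From b(0) = -3: A + B = -3.
From b(1) = -8: 2A - 2B = -8.
Solving: A = - \frac{7}{2}, B = \frac{1}{2}.
So b(n) = \frac{\left(-2\right)^{n}}{2} - \frac{7 \cdot 2^{n}}{2}.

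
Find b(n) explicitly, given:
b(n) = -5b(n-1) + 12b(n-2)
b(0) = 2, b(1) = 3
Characteristic equation: x² + 5x - 12 = 0.
Discriminant Δ = (-5)² + 4·(12) = 73.
Roots r₁,₂ = (-5 ± √73)/2, so r₁ = - \frac{5}{2} + \frac{\sqrt{73}}{2}, r₂ = - \frac{\sqrt{73}}{2} - \frac{5}{2}.
General solution: b(n) = A·r₁^n + B·r₂^n.
From the initial conditions, A + B = 2 and r₁A + r₂B = 3.
Since r₁ - r₂ = √73: A = (3 - (2)r₂)/√73 = \frac{8 \sqrt{73}}{73} + 1, and B = 2 - A = 1 - \frac{8 \sqrt{73}}{73}.
So b(n) = \left(\frac{8 \sqrt{73}}{73} + 1\right)\left(- \frac{5}{2} + \frac{\sqrt{73}}{2}\right)^n + \left(1 - \frac{8 \sqrt{73}}{73}\right)\left(- \frac{\sqrt{73}}{2} - \frac{5}{2}\right)^n.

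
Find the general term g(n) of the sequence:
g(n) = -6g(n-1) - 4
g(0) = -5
First-order linear non-homogeneous.
Homogeneous solution: g_h(n) = A·(-6)^n.
Try constant particular solution g_p = K: K = -6K - 4 ⇒ K = - \frac{4}{7}.
General: g(n) = A·(-6)^n - \frac{4}{7}.
Apply g(0) = -5: A - \frac{4}{7} = -5 ⇒ A = - \frac{31}{7}.
So g(n) = - \frac{31 \left(-6\right)^{n}}{7} - \frac{4}{7}.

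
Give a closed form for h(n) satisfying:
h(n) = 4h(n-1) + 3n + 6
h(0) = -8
First-order linear with linear forcing.
Homogeneous solution: h_h(n) = A·(4)^n.
Try particular h_p(n) = pn + q. Substituting:
  pn + q = 4(p(n-1) + q) + 3n + 6.
Matching the n-coefficient: p = 4p + 3 ⇒ p = -1.
Matching constants: q = -4p + 4q + 6 ⇒ q = - \frac{10}{3}.
General: h(n) = A·(4)^n - n - \frac{10}{3}.
Apply h(0) = -8: A - \frac{10}{3} = -8 ⇒ A = - \frac{14}{3}.
So h(n) = - \frac{14 \cdot 4^{n}}{3} - n - \frac{10}{3}.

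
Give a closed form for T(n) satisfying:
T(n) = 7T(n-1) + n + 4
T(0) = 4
First-order linear with linear forcing.
Homogeneous solution: T_h(n) = A·(7)^n.
Try particular T_p(n) = pn + q. Substituting:
  pn + q = 7(p(n-1) + q) + n + 4.
Matching the n-coefficient: p = 7p + 1 ⇒ p = - \frac{1}{6}.
Matching constants: q = -7p + 7q + 4 ⇒ q = - \frac{31}{36}.
General: T(n) = A·(7)^n - \frac{n}{6} - \frac{31}{36}.
Apply T(0) = 4: A - \frac{31}{36} = 4 ⇒ A = \frac{175}{36}.
So T(n) = \frac{175 \cdot 7^{n}}{36} - \frac{n}{6} - \frac{31}{36}.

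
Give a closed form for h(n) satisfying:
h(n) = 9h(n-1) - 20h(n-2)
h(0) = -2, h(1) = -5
Characteristic equation: x² - 9x + 20 = 0, which factors as (x - (5))(x - (4)) = 0.
Roots r₁ = 5, r₂ = 4 (distinct).
General solution: h(n) = A·(5)^n + B·(4)^n.
From h(0) = -2: A + B = -2.
From h(1) = -5: 5A + 4B = -5.
Solving: A = 3, B = -5.
So h(n) = - 5 \cdot 4^{n} + 3 \cdot 5^{n}.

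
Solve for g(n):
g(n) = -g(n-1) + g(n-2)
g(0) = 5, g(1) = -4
Characteristic equation: x² + x - 1 = 0.
Discriminant Δ = (-1)² + 4·(1) = 5.
Roots r₁,₂ = (-1 ± √5)/2, so r₁ = - \frac{1}{2} + \frac{\sqrt{5}}{2}, r₂ = - \frac{\sqrt{5}}{2} - \frac{1}{2}.
General solution: g(n) = A·r₁^n + B·r₂^n.
From the initial conditions, A + B = 5 and r₁A + r₂B = -4.
Since r₁ - r₂ = √5: A = (-4 - (5)r₂)/√5 = \frac{5}{2} - \frac{3 \sqrt{5}}{10}, and B = 5 - A = \frac{3 \sqrt{5}}{10} + \frac{5}{2}.
So g(n) = \left(\frac{5}{2} - \frac{3 \sqrt{5}}{10}\right)\left(- \frac{1}{2} + \frac{\sqrt{5}}{2}\right)^n + \left(\frac{3 \sqrt{5}}{10} + \frac{5}{2}\right)\left(- \frac{\sqrt{5}}{2} - \frac{1}{2}\right)^n.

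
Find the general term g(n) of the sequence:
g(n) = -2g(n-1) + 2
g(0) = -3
First-order linear non-homogeneous.
Homogeneous solution: g_h(n) = A·(-2)^n.
Try constant particular solution g_p = K: K = -2K + 2 ⇒ K = \frac{2}{3}.
General: g(n) = A·(-2)^n + \frac{2}{3}.
Apply g(0) = -3: A + \frac{2}{3} = -3 ⇒ A = - \frac{11}{3}.
So g(n) = \frac{2}{3} - \frac{11 \left(-2\right)^{n}}{3}.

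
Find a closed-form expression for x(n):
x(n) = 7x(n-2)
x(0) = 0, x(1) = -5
Characteristic equation: x² - 7 = 0.
Discriminant Δ = (0)² + 4·(7) = 28.
Roots r₁,₂ = (0 ± √28)/2, so r₁ = \sqrt{7}, r₂ = - \sqrt{7}.
General solution: x(n) = A·r₁^n + B·r₂^n.
From the initial conditions, A + B = 0 and r₁A + r₂B = -5.
Since r₁ - r₂ = √28: A = (-5 - (0)r₂)/√28 = - \frac{5 \sqrt{7}}{14}, and B = 0 - A = \frac{5 \sqrt{7}}{14}.
So x(n) = \left(- \frac{5 \sqrt{7}}{14}\right)\left(\sqrt{7}\right)^n + \left(\frac{5 \sqrt{7}}{14}\right)\left(- \sqrt{7}\right)^n.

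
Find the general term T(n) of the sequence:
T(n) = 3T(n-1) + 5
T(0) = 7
First-order linear non-homogeneous.
Homogeneous solution: T_h(n) = A·(3)^n.
Try constant particular solution T_p = K: K = 3K + 5 ⇒ K = - \frac{5}{2}.
General: T(n) = A·(3)^n - \frac{5}{2}.
Apply T(0) = 7: A - \frac{5}{2} = 7 ⇒ A = \frac{19}{2}.
So T(n) = \frac{19 \cdot 3^{n}}{2} - \frac{5}{2}.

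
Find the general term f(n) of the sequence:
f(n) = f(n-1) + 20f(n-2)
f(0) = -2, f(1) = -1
Characteristic equation: x² - x - 20 = 0, which factors as (x - (-4))(x - (5)) = 0.
Roots r₁ = -4, r₂ = 5 (distinct).
General solution: f(n) = A·(-4)^n + B·(5)^n.
From f(0) = -2: A + B = -2.
From f(1) = -1: -4A + 5B = -1.
Solving: A = -1, B = -1.
So f(n) = - \left(-4\right)^{n} - 5^{n}.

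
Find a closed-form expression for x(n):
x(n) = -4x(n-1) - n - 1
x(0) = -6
First-order linear with linear forcing.
Homogeneous solution: x_h(n) = A·(-4)^n.
Try particular x_p(n) = pn + q. Substituting:
  pn + q = -4(p(n-1) + q) - n - 1.
Matching the n-coefficient: p = -4p - 1 ⇒ p = - \frac{1}{5}.
Matching constants: q = 4p - 4q - 1 ⇒ q = - \frac{9}{25}.
General: x(n) = A·(-4)^n - \frac{n}{5} - \frac{9}{25}.
Apply x(0) = -6: A - \frac{9}{25} = -6 ⇒ A = - \frac{141}{25}.
So x(n) = - \frac{141 \left(-4\right)^{n}}{25} - \frac{n}{5} - \frac{9}{25}.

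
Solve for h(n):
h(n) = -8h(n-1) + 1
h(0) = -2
First-order linear non-homogeneous.
Homogeneous solution: h_h(n) = A·(-8)^n.
Try constant particular solution h_p = K: K = -8K + 1 ⇒ K = \frac{1}{9}.
General: h(n) = A·(-8)^n + \frac{1}{9}.
Apply h(0) = -2: A + \frac{1}{9} = -2 ⇒ A = - \frac{19}{9}.
So h(n) = \frac{1}{9} - \frac{19 \left(-8\right)^{n}}{9}.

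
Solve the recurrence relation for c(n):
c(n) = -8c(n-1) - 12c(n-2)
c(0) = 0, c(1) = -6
Characteristic equation: x² + 8x + 12 = 0, which factors as (x - (-6))(x - (-2)) = 0.
Roots r₁ = -6, r₂ = -2 (distinct).
General solution: c(n) = A·(-6)^n + B·(-2)^n.
From c(0) = 0: A + B = 0.
From c(1) = -6: -6A - 2B = -6.
Solving: A = \frac{3}{2}, B = - \frac{3}{2}.
So c(n) = - \frac{3 \left(-2\right)^{n}}{2} + \frac{3 \left(-6\right)^{n}}{2}.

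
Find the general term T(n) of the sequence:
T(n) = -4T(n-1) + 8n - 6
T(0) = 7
First-order linear with linear forcing.
Homogeneous solution: T_h(n) = A·(-4)^n.
Try particular T_p(n) = pn + q. Substituting:
  pn + q = -4(p(n-1) + q) + 8n - 6.
Matching the n-coefficient: p = -4p + 8 ⇒ p = \frac{8}{5}.
Matching constants: q = 4p - 4q - 6 ⇒ q = \frac{2}{25}.
General: T(n) = A·(-4)^n + \frac{8 n}{5} + \frac{2}{25}.
Apply T(0) = 7: A + \frac{2}{25} = 7 ⇒ A = \frac{173}{25}.
So T(n) = \frac{173 \left(-4\right)^{n}}{25} + \frac{8 n}{5} + \frac{2}{25}.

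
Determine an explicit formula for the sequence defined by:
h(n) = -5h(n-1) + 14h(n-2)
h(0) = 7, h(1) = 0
Characteristic equation: x² + 5x - 14 = 0, which factors as (x - (-7))(x - (2)) = 0.
Roots r₁ = -7, r₂ = 2 (distinct).
General solution: h(n) = A·(-7)^n + B·(2)^n.
From h(0) = 7: A + B = 7.
From h(1) = 0: -7A + 2B = 0.
Solving: A = \frac{14}{9}, B = \frac{49}{9}.
So h(n) = \frac{14 \left(-7\right)^{n}}{9} + \frac{49 \cdot 2^{n}}{9}.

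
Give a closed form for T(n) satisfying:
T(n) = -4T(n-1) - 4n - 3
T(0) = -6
First-order linear with linear forcing.
Homogeneous solution: T_h(n) = A·(-4)^n.
Try particular T_p(n) = pn + q. Substituting:
  pn + q = -4(p(n-1) + q) - 4n - 3.
Matching the n-coefficient: p = -4p - 4 ⇒ p = - \frac{4}{5}.
Matching constants: q = 4p - 4q - 3 ⇒ q = - \frac{31}{25}.
General: T(n) = A·(-4)^n - \frac{4 n}{5} - \frac{31}{25}.
Apply T(0) = -6: A - \frac{31}{25} = -6 ⇒ A = - \frac{119}{25}.
So T(n) = - \frac{119 \left(-4\right)^{n}}{25} - \frac{4 n}{5} - \frac{31}{25}.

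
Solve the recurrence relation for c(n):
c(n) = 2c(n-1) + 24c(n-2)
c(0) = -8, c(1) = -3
Characteristic equation: x² - 2x - 24 = 0, which factors as (x - (-4))(x - (6)) = 0.
Roots r₁ = -4, r₂ = 6 (distinct).
General solution: c(n) = A·(-4)^n + B·(6)^n.
From c(0) = -8: A + B = -8.
From c(1) = -3: -4A + 6B = -3.
Solving: A = - \frac{9}{2}, B = - \frac{7}{2}.
So c(n) = - \frac{9 \left(-4\right)^{n}}{2} - \frac{7 \cdot 6^{n}}{2}.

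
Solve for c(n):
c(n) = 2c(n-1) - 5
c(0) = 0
First-order linear non-homogeneous.
Homogeneous solution: c_h(n) = A·(2)^n.
Try constant particular solution c_p = K: K = 2K - 5 ⇒ K = 5.
General: c(n) = A·(2)^n + 5.
Apply c(0) = 0: A + 5 = 0 ⇒ A = -5.
So c(n) = 5 - 5 \cdot 2^{n}.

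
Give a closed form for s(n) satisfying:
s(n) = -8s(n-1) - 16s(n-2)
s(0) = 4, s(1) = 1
Characteristic equation: x² + 8x + 16 = 0, which is (x - (-4))².
Repeated root r = -4.
General solution: s(n) = (A + Bn)·(-4)^n.
From s(0) = 4: A = 4.
From s(1) = 1: (A + B)·(-4) = 1 ⇒ B = - \frac{17}{4}.
So s(n) = \left(4 - \frac{17 n}{4}\right) \cdot (-4)^n.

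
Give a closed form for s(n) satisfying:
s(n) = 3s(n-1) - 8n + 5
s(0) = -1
First-order linear with linear forcing.
Homogeneous solution: s_h(n) = A·(3)^n.
Try particular s_p(n) = pn + q. Substituting:
  pn + q = 3(p(n-1) + q) - 8n + 5.
Matching the n-coefficient: p = 3p - 8 ⇒ p = 4.
Matching constants: q = -3p + 3q + 5 ⇒ q = \frac{7}{2}.
General: s(n) = A·(3)^n + 4 n + \frac{7}{2}.
Apply s(0) = -1: A + \frac{7}{2} = -1 ⇒ A = - \frac{9}{2}.
So s(n) = - \frac{9 \cdot 3^{n}}{2} + 4 n + \frac{7}{2}.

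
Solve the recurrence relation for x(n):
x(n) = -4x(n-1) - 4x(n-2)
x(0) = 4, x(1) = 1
Characteristic equation: x² + 4x + 4 = 0, which is (x - (-2))².
Repeated root r = -2.
General solution: x(n) = (A + Bn)·(-2)^n.
From x(0) = 4: A = 4.
From x(1) = 1: (A + B)·(-2) = 1 ⇒ B = - \frac{9}{2}.
So x(n) = \left(4 - \frac{9 n}{2}\right) \cdot (-2)^n.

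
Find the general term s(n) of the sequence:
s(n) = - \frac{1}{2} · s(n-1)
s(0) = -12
Pure geometric recurrence with ratio - \frac{1}{2}.
By induction s(n) = s(0) · (- \frac{1}{2})^n = - 12 \left(- \frac{1}{2}\right)^{n}.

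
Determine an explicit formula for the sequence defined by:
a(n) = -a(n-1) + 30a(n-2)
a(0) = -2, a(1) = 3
Characteristic equation: x² + x - 30 = 0, which factors as (x - (5))(x - (-6)) = 0.
Roots r₁ = 5, r₂ = -6 (distinct).
General solution: a(n) = A·(5)^n + B·(-6)^n.
From a(0) = -2: A + B = -2.
From a(1) = 3: 5A - 6B = 3.
Solving: A = - \frac{9}{11}, B = - \frac{13}{11}.
So a(n) = - \frac{13 \left(-6\right)^{n}}{11} - \frac{9 \cdot 5^{n}}{11}.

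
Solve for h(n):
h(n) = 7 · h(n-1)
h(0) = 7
Pure geometric recurrence with ratio 7.
By induction h(n) = h(0) · (7)^n = 7 \cdot 7^{n}.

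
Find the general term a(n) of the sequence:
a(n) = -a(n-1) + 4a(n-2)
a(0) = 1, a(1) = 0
Characteristic equation: x² + x - 4 = 0.
Discriminant Δ = (-1)² + 4·(4) = 17.
Roots r₁,₂ = (-1 ± √17)/2, so r₁ = - \frac{1}{2} + \frac{\sqrt{17}}{2}, r₂ = - \frac{\sqrt{17}}{2} - \frac{1}{2}.
General solution: a(n) = A·r₁^n + B·r₂^n.
From the initial conditions, A + B = 1 and r₁A + r₂B = 0.
Since r₁ - r₂ = √17: A = (0 - (1)r₂)/√17 = \frac{\sqrt{17}}{34} + \frac{1}{2}, and B = 1 - A = \frac{1}{2} - \frac{\sqrt{17}}{34}.
So a(n) = \left(\frac{\sqrt{17}}{34} + \frac{1}{2}\right)\left(- \frac{1}{2} + \frac{\sqrt{17}}{2}\right)^n + \left(\frac{1}{2} - \frac{\sqrt{17}}{34}\right)\left(- \frac{\sqrt{17}}{2} - \frac{1}{2}\right)^n.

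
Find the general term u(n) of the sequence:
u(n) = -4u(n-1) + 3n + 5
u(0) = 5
First-order linear with linear forcing.
Homogeneous solution: u_h(n) = A·(-4)^n.
Try particular u_p(n) = pn + q. Substituting:
  pn + q = -4(p(n-1) + q) + 3n + 5.
Matching the n-coefficient: p = -4p + 3 ⇒ p = \frac{3}{5}.
Matching constants: q = 4p - 4q + 5 ⇒ q = \frac{37}{25}.
General: u(n) = A·(-4)^n + \frac{3 n}{5} + \frac{37}{25}.
Apply u(0) = 5: A + \frac{37}{25} = 5 ⇒ A = \frac{88}{25}.
So u(n) = \frac{88 \left(-4\right)^{n}}{25} + \frac{3 n}{5} + \frac{37}{25}.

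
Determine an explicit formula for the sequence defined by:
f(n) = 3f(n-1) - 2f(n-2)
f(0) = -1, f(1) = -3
Characteristic equation: x² - 3x + 2 = 0, which factors as (x - (2))(x - (1)) = 0.
Roots r₁ = 2, r₂ = 1 (distinct).
General solution: f(n) = A·(2)^n + B·(1)^n.
From f(0) = -1: A + B = -1.
From f(1) = -3: 2A + B = -3.
Solving: A = -2, B = 1.
So f(n) = 1 - 2 \cdot 2^{n}.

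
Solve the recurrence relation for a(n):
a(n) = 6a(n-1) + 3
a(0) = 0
First-order linear non-homogeneous.
Homogeneous solution: a_h(n) = A·(6)^n.
Try constant particular solution a_p = K: K = 6K + 3 ⇒ K = - \frac{3}{5}.
General: a(n) = A·(6)^n - \frac{3}{5}.
Apply a(0) = 0: A - \frac{3}{5} = 0 ⇒ A = \frac{3}{5}.
So a(n) = \frac{3 \cdot 6^{n}}{5} - \frac{3}{5}.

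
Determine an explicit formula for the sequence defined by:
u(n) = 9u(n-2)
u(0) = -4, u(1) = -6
Characteristic equation: x² - 9 = 0, which factors as (x - (3))(x - (-3)) = 0.
Roots r₁ = 3, r₂ = -3 (distinct).
General solution: u(n) = A·(3)^n + B·(-3)^n.
From u(0) = -4: A + B = -4.
From u(1) = -6: 3A - 3B = -6.
Solving: A = -3, B = -1.
So u(n) = - \left(-3\right)^{n} - 3 \cdot 3^{n}.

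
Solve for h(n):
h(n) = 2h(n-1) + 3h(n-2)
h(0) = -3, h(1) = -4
Characteristic equation: x² - 2x - 3 = 0, which factors as (x - (-1))(x - (3)) = 0.
Roots r₁ = -1, r₂ = 3 (distinct).
General solution: h(n) = A·(-1)^n + B·(3)^n.
From h(0) = -3: A + B = -3.
From h(1) = -4: -A + 3B = -4.
Solving: A = - \frac{5}{4}, B = - \frac{7}{4}.
So h(n) = - \frac{5 \left(-1\right)^{n}}{4} - \frac{7 \cdot 3^{n}}{4}.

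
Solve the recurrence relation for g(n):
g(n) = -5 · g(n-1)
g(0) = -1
Pure geometric recurrence with ratio -5.
By induction g(n) = g(0) · (-5)^n = - \left(-5\right)^{n}.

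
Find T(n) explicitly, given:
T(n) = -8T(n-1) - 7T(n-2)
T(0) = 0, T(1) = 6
Characteristic equation: x² + 8x + 7 = 0, which factors as (x - (-1))(x - (-7)) = 0.
Roots r₁ = -1, r₂ = -7 (distinct).
General solution: T(n) = A·(-1)^n + B·(-7)^n.
From T(0) = 0: A + B = 0.
From T(1) = 6: -A - 7B = 6.
Solving: A = 1, B = -1.
So T(n) = \left(-1\right)^{n} - \left(-7\right)^{n}.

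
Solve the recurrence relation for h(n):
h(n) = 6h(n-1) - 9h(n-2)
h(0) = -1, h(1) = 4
Characteristic equation: x² - 6x + 9 = 0, which is (x - (3))².
Repeated root r = 3.
General solution: h(n) = (A + Bn)·(3)^n.
From h(0) = -1: A = -1.
From h(1) = 4: (A + B)·(3) = 4 ⇒ B = \frac{7}{3}.
So h(n) = \left(\frac{7 n}{3} - 1\right) \cdot (3)^n.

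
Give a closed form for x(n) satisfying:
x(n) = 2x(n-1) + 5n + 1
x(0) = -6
First-order linear with linear forcing.
Homogeneous solution: x_h(n) = A·(2)^n.
Try particular x_p(n) = pn + q. Substituting:
  pn + q = 2(p(n-1) + q) + 5n + 1.
Matching the n-coefficient: p = 2p + 5 ⇒ p = -5.
Matching constants: q = -2p + 2q + 1 ⇒ q = -11.
General: x(n) = A·(2)^n - 5 n - 11.
Apply x(0) = -6: A - 11 = -6 ⇒ A = 5.
So x(n) = 5 \cdot 2^{n} - 5 n - 11.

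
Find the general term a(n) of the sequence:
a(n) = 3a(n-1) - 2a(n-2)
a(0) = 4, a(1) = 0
Characteristic equation: x² - 3x + 2 = 0, which factors as (x - (1))(x - (2)) = 0.
Roots r₁ = 1, r₂ = 2 (distinct).
General solution: a(n) = A·(1)^n + B·(2)^n.
From a(0) = 4: A + B = 4.
From a(1) = 0: A + 2B = 0.
Solving: A = 8, B = -4.
So a(n) = 8 - 4 \cdot 2^{n}.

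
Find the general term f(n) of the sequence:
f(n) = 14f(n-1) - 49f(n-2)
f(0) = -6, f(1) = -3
Characteristic equation: x² - 14x + 49 = 0, which is (x - (7))².
Repeated root r = 7.
General solution: f(n) = (A + Bn)·(7)^n.
From f(0) = -6: A = -6.
From f(1) = -3: (A + B)·(7) = -3 ⇒ B = \frac{39}{7}.
So f(n) = \left(\frac{39 n}{7} - 6\right) \cdot (7)^n.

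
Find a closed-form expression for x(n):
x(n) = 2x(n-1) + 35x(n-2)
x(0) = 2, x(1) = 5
Characteristic equation: x² - 2x - 35 = 0, which factors as (x - (-5))(x - (7)) = 0.
Roots r₁ = -5, r₂ = 7 (distinct).
General solution: x(n) = A·(-5)^n + B·(7)^n.
From x(0) = 2: A + B = 2.
From x(1) = 5: -5A + 7B = 5.
Solving: A = \frac{3}{4}, B = \frac{5}{4}.
So x(n) = \frac{3 \left(-5\right)^{n}}{4} + \frac{5 \cdot 7^{n}}{4}.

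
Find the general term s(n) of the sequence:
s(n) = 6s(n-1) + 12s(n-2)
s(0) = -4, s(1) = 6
Characteristic equation: x² - 6x - 12 = 0.
Discriminant Δ = (6)² + 4·(12) = 84.
Roots r₁,₂ = (6 ± √84)/2, so r₁ = 3 + \sqrt{21}, r₂ = 3 - \sqrt{21}.
General solution: s(n) = A·r₁^n + B·r₂^n.
From the initial conditions, A + B = -4 and r₁A + r₂B = 6.
Since r₁ - r₂ = √84: A = (6 - (-4)r₂)/√84 = -2 + \frac{3 \sqrt{21}}{7}, and B = -4 - A = -2 - \frac{3 \sqrt{21}}{7}.
So s(n) = \left(-2 + \frac{3 \sqrt{21}}{7}\right)\left(3 + \sqrt{21}\right)^n + \left(-2 - \frac{3 \sqrt{21}}{7}\right)\left(3 - \sqrt{21}\right)^n.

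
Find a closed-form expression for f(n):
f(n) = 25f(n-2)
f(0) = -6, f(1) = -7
Characteristic equation: x² - 25 = 0, which factors as (x - (-5))(x - (5)) = 0.
Roots r₁ = -5, r₂ = 5 (distinct).
General solution: f(n) = A·(-5)^n + B·(5)^n.
From f(0) = -6: A + B = -6.
From f(1) = -7: -5A + 5B = -7.
Solving: A = - \frac{23}{10}, B = - \frac{37}{10}.
So f(n) = - \frac{23 \left(-5\right)^{n}}{10} - \frac{37 \cdot 5^{n}}{10}.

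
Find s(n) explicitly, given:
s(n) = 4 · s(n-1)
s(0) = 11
Pure geometric recurrence with ratio 4.
By induction s(n) = s(0) · (4)^n = 11 \cdot 4^{n}.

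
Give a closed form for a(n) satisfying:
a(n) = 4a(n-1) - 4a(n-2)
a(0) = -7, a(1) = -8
Characteristic equation: x² - 4x + 4 = 0, which is (x - (2))².
Repeated root r = 2.
General solution: a(n) = (A + Bn)·(2)^n.
From a(0) = -7: A = -7.
From a(1) = -8: (A + B)·(2) = -8 ⇒ B = 3.
So a(n) = \left(3 n - 7\right) \cdot (2)^n.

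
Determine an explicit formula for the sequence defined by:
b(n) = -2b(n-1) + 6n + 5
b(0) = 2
First-order linear with linear forcing.
Homogeneous solution: b_h(n) = A·(-2)^n.
Try particular b_p(n) = pn + q. Substituting:
  pn + q = -2(p(n-1) + q) + 6n + 5.
Matching the n-coefficient: p = -2p + 6 ⇒ p = 2.
Matching constants: q = 2p - 2q + 5 ⇒ q = 3.
General: b(n) = A·(-2)^n + 2 n + 3.
Apply b(0) = 2: A + 3 = 2 ⇒ A = -1.
So b(n) = - \left(-2\right)^{n} + 2 n + 3.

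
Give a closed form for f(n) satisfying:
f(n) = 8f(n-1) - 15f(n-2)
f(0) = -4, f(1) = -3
Characteristic equation: x² - 8x + 15 = 0, which factors as (x - (5))(x - (3)) = 0.
Roots r₁ = 5, r₂ = 3 (distinct).
General solution: f(n) = A·(5)^n + B·(3)^n.
From f(0) = -4: A + B = -4.
From f(1) = -3: 5A + 3B = -3.
Solving: A = \frac{9}{2}, B = - \frac{17}{2}.
So f(n) = - \frac{17 \cdot 3^{n}}{2} + \frac{9 \cdot 5^{n}}{2}.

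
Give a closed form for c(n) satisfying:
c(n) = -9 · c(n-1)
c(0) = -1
Pure geometric recurrence with ratio -9.
By induction c(n) = c(0) · (-9)^n = - \left(-9\right)^{n}.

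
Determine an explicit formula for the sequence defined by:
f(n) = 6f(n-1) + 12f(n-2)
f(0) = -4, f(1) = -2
Characteristic equation: x² - 6x - 12 = 0.
Discriminant Δ = (6)² + 4·(12) = 84.
Roots r₁,₂ = (6 ± √84)/2, so r₁ = 3 + \sqrt{21}, r₂ = 3 - \sqrt{21}.
General solution: f(n) = A·r₁^n + B·r₂^n.
From the initial conditions, A + B = -4 and r₁A + r₂B = -2.
Since r₁ - r₂ = √84: A = (-2 - (-4)r₂)/√84 = -2 + \frac{5 \sqrt{21}}{21}, and B = -4 - A = -2 - \frac{5 \sqrt{21}}{21}.
So f(n) = \left(-2 + \frac{5 \sqrt{21}}{21}\right)\left(3 + \sqrt{21}\right)^n + \left(-2 - \frac{5 \sqrt{21}}{21}\right)\left(3 - \sqrt{21}\right)^n.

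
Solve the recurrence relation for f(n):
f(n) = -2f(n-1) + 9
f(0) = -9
First-order linear non-homogeneous.
Homogeneous solution: f_h(n) = A·(-2)^n.
Try constant particular solution f_p = K: K = -2K + 9 ⇒ K = 3.
General: f(n) = A·(-2)^n + 3.
Apply f(0) = -9: A + 3 = -9 ⇒ A = -12.
So f(n) = 3 - 12 \left(-2\right)^{n}.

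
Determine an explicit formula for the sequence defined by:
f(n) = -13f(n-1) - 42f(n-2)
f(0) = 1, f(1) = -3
Characteristic equation: x² + 13x + 42 = 0, which factors as (x - (-6))(x - (-7)) = 0.
Roots r₁ = -6, r₂ = -7 (distinct).
General solution: f(n) = A·(-6)^n + B·(-7)^n.
From f(0) = 1: A + B = 1.
From f(1) = -3: -6A - 7B = -3.
Solving: A = 4, B = -3.
So f(n) = 4 \left(-6\right)^{n} - 3 \left(-7\right)^{n}.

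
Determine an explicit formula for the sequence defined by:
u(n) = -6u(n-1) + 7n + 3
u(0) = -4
First-order linear with linear forcing.
Homogeneous solution: u_h(n) = A·(-6)^n.
Try particular u_p(n) = pn + q. Substituting:
  pn + q = -6(p(n-1) + q) + 7n + 3.
Matching the n-coefficient: p = -6p + 7 ⇒ p = 1.
Matching constants: q = 6p - 6q + 3 ⇒ q = \frac{9}{7}.
General: u(n) = A·(-6)^n + n + \frac{9}{7}.
Apply u(0) = -4: A + \frac{9}{7} = -4 ⇒ A = - \frac{37}{7}.
So u(n) = - \frac{37 \left(-6\right)^{n}}{7} + n + \frac{9}{7}.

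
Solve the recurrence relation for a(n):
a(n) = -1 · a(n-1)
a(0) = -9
Pure geometric recurrence with ratio -1.
By induction a(n) = a(0) · (-1)^n = - 9 \left(-1\right)^{n}.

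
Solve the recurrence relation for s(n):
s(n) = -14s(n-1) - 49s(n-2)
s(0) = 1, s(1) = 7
Characteristic equation: x² + 14x + 49 = 0, which is (x - (-7))².
Repeated root r = -7.
General solution: s(n) = (A + Bn)·(-7)^n.
From s(0) = 1: A = 1.
From s(1) = 7: (A + B)·(-7) = 7 ⇒ B = -2.
So s(n) = \left(1 - 2 n\right) \cdot (-7)^n.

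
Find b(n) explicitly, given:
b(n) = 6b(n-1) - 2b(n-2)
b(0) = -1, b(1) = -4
Characteristic equation: x² - 6x + 2 = 0.
Discriminant Δ = (6)² + 4·(-2) = 28.
Roots r₁,₂ = (6 ± √28)/2, so r₁ = \sqrt{7} + 3, r₂ = 3 - \sqrt{7}.
General solution: b(n) = A·r₁^n + B·r₂^n.
From the initial conditions, A + B = -1 and r₁A + r₂B = -4.
Since r₁ - r₂ = √28: A = (-4 - (-1)r₂)/√28 = - \frac{1}{2} - \frac{\sqrt{7}}{14}, and B = -1 - A = - \frac{1}{2} + \frac{\sqrt{7}}{14}.
So b(n) = \left(- \frac{1}{2} - \frac{\sqrt{7}}{14}\right)\left(\sqrt{7} + 3\right)^n + \left(- \frac{1}{2} + \frac{\sqrt{7}}{14}\right)\left(3 - \sqrt{7}\right)^n.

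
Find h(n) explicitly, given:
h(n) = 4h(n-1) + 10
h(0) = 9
First-order linear non-homogeneous.
Homogeneous solution: h_h(n) = A·(4)^n.
Try constant particular solution h_p = K: K = 4K + 10 ⇒ K = - \frac{10}{3}.
General: h(n) = A·(4)^n - \frac{10}{3}.
Apply h(0) = 9: A - \frac{10}{3} = 9 ⇒ A = \frac{37}{3}.
So h(n) = \frac{37 \cdot 4^{n}}{3} - \frac{10}{3}.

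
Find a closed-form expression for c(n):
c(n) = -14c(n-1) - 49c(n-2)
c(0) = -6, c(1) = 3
Characteristic equation: x² + 14x + 49 = 0, which is (x - (-7))².
Repeated root r = -7.
General solution: c(n) = (A + Bn)·(-7)^n.
From c(0) = -6: A = -6.
From c(1) = 3: (A + B)·(-7) = 3 ⇒ B = \frac{39}{7}.
So c(n) = \left(\frac{39 n}{7} - 6\right) \cdot (-7)^n.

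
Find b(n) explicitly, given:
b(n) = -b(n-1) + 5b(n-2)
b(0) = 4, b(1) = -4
Characteristic equation: x² + x - 5 = 0.
Discriminant Δ = (-1)² + 4·(5) = 21.
Roots r₁,₂ = (-1 ± √21)/2, so r₁ = - \frac{1}{2} + \frac{\sqrt{21}}{2}, r₂ = - \frac{\sqrt{21}}{2} - \frac{1}{2}.
General solution: b(n) = A·r₁^n + B·r₂^n.
From the initial conditions, A + B = 4 and r₁A + r₂B = -4.
Since r₁ - r₂ = √21: A = (-4 - (4)r₂)/√21 = 2 - \frac{2 \sqrt{21}}{21}, and B = 4 - A = \frac{2 \sqrt{21}}{21} + 2.
So b(n) = \left(2 - \frac{2 \sqrt{21}}{21}\right)\left(- \frac{1}{2} + \frac{\sqrt{21}}{2}\right)^n + \left(\frac{2 \sqrt{21}}{21} + 2\right)\left(- \frac{\sqrt{21}}{2} - \frac{1}{2}\right)^n.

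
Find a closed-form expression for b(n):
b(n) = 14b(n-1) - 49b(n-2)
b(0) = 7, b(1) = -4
Characteristic equation: x² - 14x + 49 = 0, which is (x - (7))².
Repeated root r = 7.
General solution: b(n) = (A + Bn)·(7)^n.
From b(0) = 7: A = 7.
From b(1) = -4: (A + B)·(7) = -4 ⇒ B = - \frac{53}{7}.
So b(n) = \left(7 - \frac{53 n}{7}\right) \cdot (7)^n.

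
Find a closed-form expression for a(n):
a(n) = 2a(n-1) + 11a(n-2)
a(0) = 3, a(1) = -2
Characteristic equation: x² - 2x - 11 = 0.
Discriminant Δ = (2)² + 4·(11) = 48.
Roots r₁,₂ = (2 ± √48)/2, so r₁ = 1 + 2 \sqrt{3}, r₂ = 1 - 2 \sqrt{3}.
General solution: a(n) = A·r₁^n + B·r₂^n.
From the initial conditions, A + B = 3 and r₁A + r₂B = -2.
Since r₁ - r₂ = √48: A = (-2 - (3)r₂)/√48 = \frac{3}{2} - \frac{5 \sqrt{3}}{12}, and B = 3 - A = \frac{5 \sqrt{3}}{12} + \frac{3}{2}.
So a(n) = \left(\frac{3}{2} - \frac{5 \sqrt{3}}{12}\right)\left(1 + 2 \sqrt{3}\right)^n + \left(\frac{5 \sqrt{3}}{12} + \frac{3}{2}\right)\left(1 - 2 \sqrt{3}\right)^n.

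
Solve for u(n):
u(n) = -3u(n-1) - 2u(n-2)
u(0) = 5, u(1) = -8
Characteristic equation: x² + 3x + 2 = 0, which factors as (x - (-2))(x - (-1)) = 0.
Roots r₁ = -2, r₂ = -1 (distinct).
General solution: u(n) = A·(-2)^n + B·(-1)^n.
From u(0) = 5: A + B = 5.
From u(1) = -8: -2A - B = -8.
Solving: A = 3, B = 2.
So u(n) = 2 \left(-1\right)^{n} + 3 \left(-2\right)^{n}.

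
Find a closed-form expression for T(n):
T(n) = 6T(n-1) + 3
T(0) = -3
First-order linear non-homogeneous.
Homogeneous solution: T_h(n) = A·(6)^n.
Try constant particular solution T_p = K: K = 6K + 3 ⇒ K = - \frac{3}{5}.
General: T(n) = A·(6)^n - \frac{3}{5}.
Apply T(0) = -3: A - \frac{3}{5} = -3 ⇒ A = - \frac{12}{5}.
So T(n) = - \frac{12 \cdot 6^{n}}{5} - \frac{3}{5}.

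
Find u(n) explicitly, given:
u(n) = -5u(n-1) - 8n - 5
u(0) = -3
First-order linear with linear forcing.
Homogeneous solution: u_h(n) = A·(-5)^n.
Try particular u_p(n) = pn + q. Substituting:
  pn + q = -5(p(n-1) + q) - 8n - 5.
Matching the n-coefficient: p = -5p - 8 ⇒ p = - \frac{4}{3}.
Matching constants: q = 5p - 5q - 5 ⇒ q = - \frac{35}{18}.
General: u(n) = A·(-5)^n - \frac{4 n}{3} - \frac{35}{18}.
Apply u(0) = -3: A - \frac{35}{18} = -3 ⇒ A = - \frac{19}{18}.
So u(n) = - \frac{19 \left(-5\right)^{n}}{18} - \frac{4 n}{3} - \frac{35}{18}.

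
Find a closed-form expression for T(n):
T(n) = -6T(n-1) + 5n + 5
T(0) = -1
First-order linear with linear forcing.
Homogeneous solution: T_h(n) = A·(-6)^n.
Try particular T_p(n) = pn + q. Substituting:
  pn + q = -6(p(n-1) + q) + 5n + 5.
Matching the n-coefficient: p = -6p + 5 ⇒ p = \frac{5}{7}.
Matching constants: q = 6p - 6q + 5 ⇒ q = \frac{65}{49}.
General: T(n) = A·(-6)^n + \frac{5 n}{7} + \frac{65}{49}.
Apply T(0) = -1: A + \frac{65}{49} = -1 ⇒ A = - \frac{114}{49}.
So T(n) = - \frac{114 \left(-6\right)^{n}}{49} + \frac{5 n}{7} + \frac{65}{49}.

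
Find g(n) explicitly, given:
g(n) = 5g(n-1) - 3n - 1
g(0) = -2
First-order linear with linear forcing.
Homogeneous solution: g_h(n) = A·(5)^n.
Try particular g_p(n) = pn + q. Substituting:
  pn + q = 5(p(n-1) + q) - 3n - 1.
Matching the n-coefficient: p = 5p - 3 ⇒ p = \frac{3}{4}.
Matching constants: q = -5p + 5q - 1 ⇒ q = \frac{19}{16}.
General: g(n) = A·(5)^n + \frac{3 n}{4} + \frac{19}{16}.
Apply g(0) = -2: A + \frac{19}{16} = -2 ⇒ A = - \frac{51}{16}.
So g(n) = - \frac{51 \cdot 5^{n}}{16} + \frac{3 n}{4} + \frac{19}{16}.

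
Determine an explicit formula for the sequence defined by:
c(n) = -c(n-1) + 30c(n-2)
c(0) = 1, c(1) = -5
Characteristic equation: x² + x - 30 = 0, which factors as (x - (5))(x - (-6)) = 0.
Roots r₁ = 5, r₂ = -6 (distinct).
General solution: c(n) = A·(5)^n + B·(-6)^n.
From c(0) = 1: A + B = 1.
From c(1) = -5: 5A - 6B = -5.
Solving: A = \frac{1}{11}, B = \frac{10}{11}.
So c(n) = \frac{10 \left(-6\right)^{n}}{11} + \frac{5^{n}}{11}.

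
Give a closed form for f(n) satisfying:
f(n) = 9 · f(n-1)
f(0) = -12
Pure geometric recurrence with ratio 9.
By induction f(n) = f(0) · (9)^n = - 12 \cdot 9^{n}.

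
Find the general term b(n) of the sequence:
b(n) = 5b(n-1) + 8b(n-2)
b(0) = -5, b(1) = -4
Characteristic equation: x² - 5x - 8 = 0.
Discriminant Δ = (5)² + 4·(8) = 57.
Roots r₁,₂ = (5 ± √57)/2, so r₁ = \frac{5}{2} + \frac{\sqrt{57}}{2}, r₂ = \frac{5}{2} - \frac{\sqrt{57}}{2}.
General solution: b(n) = A·r₁^n + B·r₂^n.
From the initial conditions, A + B = -5 and r₁A + r₂B = -4.
Since r₁ - r₂ = √57: A = (-4 - (-5)r₂)/√57 = - \frac{5}{2} + \frac{17 \sqrt{57}}{114}, and B = -5 - A = - \frac{5}{2} - \frac{17 \sqrt{57}}{114}.
So b(n) = \left(- \frac{5}{2} + \frac{17 \sqrt{57}}{114}\right)\left(\frac{5}{2} + \frac{\sqrt{57}}{2}\right)^n + \left(- \frac{5}{2} - \frac{17 \sqrt{57}}{114}\right)\left(\frac{5}{2} - \frac{\sqrt{57}}{2}\right)^n.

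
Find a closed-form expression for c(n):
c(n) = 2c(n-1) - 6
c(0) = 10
First-order linear non-homogeneous.
Homogeneous solution: c_h(n) = A·(2)^n.
Try constant particular solution c_p = K: K = 2K - 6 ⇒ K = 6.
General: c(n) = A·(2)^n + 6.
Apply c(0) = 10: A + 6 = 10 ⇒ A = 4.
So c(n) = 4 \cdot 2^{n} + 6.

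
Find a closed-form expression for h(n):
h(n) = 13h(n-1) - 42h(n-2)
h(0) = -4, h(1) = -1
Characteristic equation: x² - 13x + 42 = 0, which factors as (x - (6))(x - (7)) = 0.
Roots r₁ = 6, r₂ = 7 (distinct).
General solution: h(n) = A·(6)^n + B·(7)^n.
From h(0) = -4: A + B = -4.
From h(1) = -1: 6A + 7B = -1.
Solving: A = -27, B = 23.
So h(n) = - 27 \cdot 6^{n} + 23 \cdot 7^{n}.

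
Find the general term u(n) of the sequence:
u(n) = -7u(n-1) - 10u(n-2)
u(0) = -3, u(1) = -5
Characteristic equation: x² + 7x + 10 = 0, which factors as (x - (-2))(x - (-5)) = 0.
Roots r₁ = -2, r₂ = -5 (distinct).
General solution: u(n) = A·(-2)^n + B·(-5)^n.
From u(0) = -3: A + B = -3.
From u(1) = -5: -2A - 5B = -5.
Solving: A = - \frac{20}{3}, B = \frac{11}{3}.
So u(n) = - \frac{20 \left(-2\right)^{n}}{3} + \frac{11 \left(-5\right)^{n}}{3}.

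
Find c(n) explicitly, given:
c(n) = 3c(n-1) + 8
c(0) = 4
First-order linear non-homogeneous.
Homogeneous solution: c_h(n) = A·(3)^n.
Try constant particular solution c_p = K: K = 3K + 8 ⇒ K = -4.
General: c(n) = A·(3)^n - 4.
Apply c(0) = 4: A - 4 = 4 ⇒ A = 8.
So c(n) = 8 \cdot 3^{n} - 4.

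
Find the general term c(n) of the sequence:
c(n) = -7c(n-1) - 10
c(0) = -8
First-order linear non-homogeneous.
Homogeneous solution: c_h(n) = A·(-7)^n.
Try constant particular solution c_p = K: K = -7K - 10 ⇒ K = - \frac{5}{4}.
General: c(n) = A·(-7)^n - \frac{5}{4}.
Apply c(0) = -8: A - \frac{5}{4} = -8 ⇒ A = - \frac{27}{4}.
So c(n) = - \frac{27 \left(-7\right)^{n}}{4} - \frac{5}{4}.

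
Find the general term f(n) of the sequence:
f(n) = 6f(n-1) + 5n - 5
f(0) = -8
First-order linear with linear forcing.
Homogeneous solution: f_h(n) = A·(6)^n.
Try particular f_p(n) = pn + q. Substituting:
  pn + q = 6(p(n-1) + q) + 5n - 5.
Matching the n-coefficient: p = 6p + 5 ⇒ p = -1.
Matching constants: q = -6p + 6q - 5 ⇒ q = - \frac{1}{5}.
General: f(n) = A·(6)^n - n - \frac{1}{5}.
Apply f(0) = -8: A - \frac{1}{5} = -8 ⇒ A = - \frac{39}{5}.
So f(n) = - \frac{39 \cdot 6^{n}}{5} - n - \frac{1}{5}.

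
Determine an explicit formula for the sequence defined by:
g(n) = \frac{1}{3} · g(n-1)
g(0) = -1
Pure geometric recurrence with ratio \frac{1}{3}.
By induction g(n) = g(0) · (\frac{1}{3})^n = - 3^{- n}.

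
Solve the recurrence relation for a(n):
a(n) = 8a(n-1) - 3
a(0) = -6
First-order linear non-homogeneous.
Homogeneous solution: a_h(n) = A·(8)^n.
Try constant particular solution a_p = K: K = 8K - 3 ⇒ K = \frac{3}{7}.
General: a(n) = A·(8)^n + \frac{3}{7}.
Apply a(0) = -6: A + \frac{3}{7} = -6 ⇒ A = - \frac{45}{7}.
So a(n) = \frac{3}{7} - \frac{45 \cdot 8^{n}}{7}.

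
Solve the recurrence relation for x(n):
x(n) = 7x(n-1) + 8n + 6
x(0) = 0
First-order linear with linear forcing.
Homogeneous solution: x_h(n) = A·(7)^n.
Try particular x_p(n) = pn + q. Substituting:
  pn + q = 7(p(n-1) + q) + 8n + 6.
Matching the n-coefficient: p = 7p + 8 ⇒ p = - \frac{4}{3}.
Matching constants: q = -7p + 7q + 6 ⇒ q = - \frac{23}{9}.
General: x(n) = A·(7)^n - \frac{4 n}{3} - \frac{23}{9}.
Apply x(0) = 0: A - \frac{23}{9} = 0 ⇒ A = \frac{23}{9}.
So x(n) = \frac{23 \cdot 7^{n}}{9} - \frac{4 n}{3} - \frac{23}{9}.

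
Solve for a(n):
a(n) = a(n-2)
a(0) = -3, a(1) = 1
Characteristic equation: x² - 1 = 0, which factors as (x - (1))(x - (-1)) = 0.
Roots r₁ = 1, r₂ = -1 (distinct).
General solution: a(n) = A·(1)^n + B·(-1)^n.
From a(0) = -3: A + B = -3.
From a(1) = 1: A - B = 1.
Solving: A = -1, B = -2.
So a(n) = - 2 \left(-1\right)^{n} - 1.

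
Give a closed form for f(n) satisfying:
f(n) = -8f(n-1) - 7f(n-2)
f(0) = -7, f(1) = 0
Characteristic equation: x² + 8x + 7 = 0, which factors as (x - (-7))(x - (-1)) = 0.
Roots r₁ = -7, r₂ = -1 (distinct).
General solution: f(n) = A·(-7)^n + B·(-1)^n.
From f(0) = -7: A + B = -7.
From f(1) = 0: -7A - B = 0.
Solving: A = \frac{7}{6}, B = - \frac{49}{6}.
So f(n) = - \frac{49 \left(-1\right)^{n}}{6} + \frac{7 \left(-7\right)^{n}}{6}.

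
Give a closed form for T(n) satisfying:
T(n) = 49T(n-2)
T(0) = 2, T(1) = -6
Characteristic equation: x² - 49 = 0, which factors as (x - (-7))(x - (7)) = 0.
Roots r₁ = -7, r₂ = 7 (distinct).
General solution: T(n) = A·(-7)^n + B·(7)^n.
From T(0) = 2: A + B = 2.
From T(1) = -6: -7A + 7B = -6.
Solving: A = \frac{10}{7}, B = \frac{4}{7}.
So T(n) = \frac{10 \left(-7\right)^{n}}{7} + \frac{4 \cdot 7^{n}}{7}.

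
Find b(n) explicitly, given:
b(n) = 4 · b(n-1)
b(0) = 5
Pure geometric recurrence with ratio 4.
By induction b(n) = b(0) · (4)^n = 5 \cdot 4^{n}.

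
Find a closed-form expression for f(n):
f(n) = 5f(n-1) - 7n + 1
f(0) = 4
First-order linear with linear forcing.
Homogeneous solution: f_h(n) = A·(5)^n.
Try particular f_p(n) = pn + q. Substituting:
  pn + q = 5(p(n-1) + q) - 7n + 1.
Matching the n-coefficient: p = 5p - 7 ⇒ p = \frac{7}{4}.
Matching constants: q = -5p + 5q + 1 ⇒ q = \frac{31}{16}.
General: f(n) = A·(5)^n + \frac{7 n}{4} + \frac{31}{16}.
Apply f(0) = 4: A + \frac{31}{16} = 4 ⇒ A = \frac{33}{16}.
So f(n) = \frac{33 \cdot 5^{n}}{16} + \frac{7 n}{4} + \frac{31}{16}.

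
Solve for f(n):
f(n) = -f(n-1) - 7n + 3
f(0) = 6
First-order linear with linear forcing.
Homogeneous solution: f_h(n) = A·(-1)^n.
Try particular f_p(n) = pn + q. Substituting:
  pn + q = -(p(n-1) + q) - 7n + 3.
Matching the n-coefficient: p = -p - 7 ⇒ p = - \frac{7}{2}.
Matching constants: q = p - q + 3 ⇒ q = - \frac{1}{4}.
General: f(n) = A·(-1)^n - \frac{7 n}{2} - \frac{1}{4}.
Apply f(0) = 6: A - \frac{1}{4} = 6 ⇒ A = \frac{25}{4}.
So f(n) = \frac{25 \left(-1\right)^{n}}{4} - \frac{7 n}{2} - \frac{1}{4}.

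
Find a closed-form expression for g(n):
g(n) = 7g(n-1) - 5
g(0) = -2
First-order linear non-homogeneous.
Homogeneous solution: g_h(n) = A·(7)^n.
Try constant particular solution g_p = K: K = 7K - 5 ⇒ K = \frac{5}{6}.
General: g(n) = A·(7)^n + \frac{5}{6}.
Apply g(0) = -2: A + \frac{5}{6} = -2 ⇒ A = - \frac{17}{6}.
So g(n) = \frac{5}{6} - \frac{17 \cdot 7^{n}}{6}.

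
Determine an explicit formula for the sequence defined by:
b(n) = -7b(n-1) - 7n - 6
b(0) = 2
First-order linear with linear forcing.
Homogeneous solution: b_h(n) = A·(-7)^n.
Try particular b_p(n) = pn + q. Substituting:
  pn + q = -7(p(n-1) + q) - 7n - 6.
Matching the n-coefficient: p = -7p - 7 ⇒ p = - \frac{7}{8}.
Matching constants: q = 7p - 7q - 6 ⇒ q = - \frac{97}{64}.
General: b(n) = A·(-7)^n - \frac{7 n}{8} - \frac{97}{64}.
Apply b(0) = 2: A - \frac{97}{64} = 2 ⇒ A = \frac{225}{64}.
So b(n) = \frac{225 \left(-7\right)^{n}}{64} - \frac{7 n}{8} - \frac{97}{64}.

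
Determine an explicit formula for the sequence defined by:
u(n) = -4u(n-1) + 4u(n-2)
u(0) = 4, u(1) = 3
Characteristic equation: x² + 4x - 4 = 0.
Discriminant Δ = (-4)² + 4·(4) = 32.
Roots r₁,₂ = (-4 ± √32)/2, so r₁ = -2 + 2 \sqrt{2}, r₂ = - 2 \sqrt{2} - 2.
General solution: u(n) = A·r₁^n + B·r₂^n.
From the initial conditions, A + B = 4 and r₁A + r₂B = 3.
Since r₁ - r₂ = √32: A = (3 - (4)r₂)/√32 = \frac{11 \sqrt{2}}{8} + 2, and B = 4 - A = 2 - \frac{11 \sqrt{2}}{8}.
So u(n) = \left(\frac{11 \sqrt{2}}{8} + 2\right)\left(-2 + 2 \sqrt{2}\right)^n + \left(2 - \frac{11 \sqrt{2}}{8}\right)\left(- 2 \sqrt{2} - 2\right)^n.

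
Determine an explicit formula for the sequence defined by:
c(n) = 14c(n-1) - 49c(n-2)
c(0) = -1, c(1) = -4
Characteristic equation: x² - 14x + 49 = 0, which is (x - (7))².
Repeated root r = 7.
General solution: c(n) = (A + Bn)·(7)^n.
From c(0) = -1: A = -1.
From c(1) = -4: (A + B)·(7) = -4 ⇒ B = \frac{3}{7}.
So c(n) = \left(\frac{3 n}{7} - 1\right) \cdot (7)^n.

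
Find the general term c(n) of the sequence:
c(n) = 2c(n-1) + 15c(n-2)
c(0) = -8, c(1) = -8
Characteristic equation: x² - 2x - 15 = 0, which factors as (x - (5))(x - (-3)) = 0.
Roots r₁ = 5, r₂ = -3 (distinct).
General solution: c(n) = A·(5)^n + B·(-3)^n.
From c(0) = -8: A + B = -8.
From c(1) = -8: 5A - 3B = -8.
Solving: A = -4, B = -4.
So c(n) = - 4 \left(-3\right)^{n} - 4 \cdot 5^{n}.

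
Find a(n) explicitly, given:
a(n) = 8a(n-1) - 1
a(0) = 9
First-order linear non-homogeneous.
Homogeneous solution: a_h(n) = A·(8)^n.
Try constant particular solution a_p = K: K = 8K - 1 ⇒ K = \frac{1}{7}.
General: a(n) = A·(8)^n + \frac{1}{7}.
Apply a(0) = 9: A + \frac{1}{7} = 9 ⇒ A = \frac{62}{7}.
So a(n) = \frac{62 \cdot 8^{n}}{7} + \frac{1}{7}.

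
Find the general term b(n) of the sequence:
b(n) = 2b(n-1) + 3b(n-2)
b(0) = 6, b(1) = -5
Characteristic equation: x² - 2x - 3 = 0, which factors as (x - (3))(x - (-1)) = 0.
Roots r₁ = 3, r₂ = -1 (distinct).
General solution: b(n) = A·(3)^n + B·(-1)^n.
From b(0) = 6: A + B = 6.
From b(1) = -5: 3A - B = -5.
Solving: A = \frac{1}{4}, B = \frac{23}{4}.
So b(n) = \frac{23 \left(-1\right)^{n}}{4} + \frac{3^{n}}{4}.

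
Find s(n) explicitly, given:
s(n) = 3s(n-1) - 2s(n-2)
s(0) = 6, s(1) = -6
Characteristic equation: x² - 3x + 2 = 0, which factors as (x - (1))(x - (2)) = 0.
Roots r₁ = 1, r₂ = 2 (distinct).
General solution: s(n) = A·(1)^n + B·(2)^n.
From s(0) = 6: A + B = 6.
From s(1) = -6: A + 2B = -6.
Solving: A = 18, B = -12.
So s(n) = 18 - 12 \cdot 2^{n}.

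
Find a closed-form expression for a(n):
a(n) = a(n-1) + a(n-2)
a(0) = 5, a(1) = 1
Characteristic equation: x² - x - 1 = 0.
Discriminant Δ = (1)² + 4·(1) = 5.
Roots r₁,₂ = (1 ± √5)/2, so r₁ = \frac{1}{2} + \frac{\sqrt{5}}{2}, r₂ = \frac{1}{2} - \frac{\sqrt{5}}{2}.
General solution: a(n) = A·r₁^n + B·r₂^n.
From the initial conditions, A + B = 5 and r₁A + r₂B = 1.
Since r₁ - r₂ = √5: A = (1 - (5)r₂)/√5 = \frac{5}{2} - \frac{3 \sqrt{5}}{10}, and B = 5 - A = \frac{3 \sqrt{5}}{10} + \frac{5}{2}.
So a(n) = \left(\frac{5}{2} - \frac{3 \sqrt{5}}{10}\right)\left(\frac{1}{2} + \frac{\sqrt{5}}{2}\right)^n + \left(\frac{3 \sqrt{5}}{10} + \frac{5}{2}\right)\left(\frac{1}{2} - \frac{\sqrt{5}}{2}\right)^n.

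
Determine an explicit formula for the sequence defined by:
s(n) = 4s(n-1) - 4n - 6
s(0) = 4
First-order linear with linear forcing.
Homogeneous solution: s_h(n) = A·(4)^n.
Try particular s_p(n) = pn + q. Substituting:
  pn + q = 4(p(n-1) + q) - 4n - 6.
Matching the n-coefficient: p = 4p - 4 ⇒ p = \frac{4}{3}.
Matching constants: q = -4p + 4q - 6 ⇒ q = \frac{34}{9}.
General: s(n) = A·(4)^n + \frac{4 n}{3} + \frac{34}{9}.
Apply s(0) = 4: A + \frac{34}{9} = 4 ⇒ A = \frac{2}{9}.
So s(n) = \frac{2 \cdot 4^{n}}{9} + \frac{4 n}{3} + \frac{34}{9}.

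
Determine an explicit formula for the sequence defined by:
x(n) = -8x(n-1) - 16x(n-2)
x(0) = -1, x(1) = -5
Characteristic equation: x² + 8x + 16 = 0, which is (x - (-4))².
Repeated root r = -4.
General solution: x(n) = (A + Bn)·(-4)^n.
From x(0) = -1: A = -1.
From x(1) = -5: (A + B)·(-4) = -5 ⇒ B = \frac{9}{4}.
So x(n) = \left(\frac{9 n}{4} - 1\right) \cdot (-4)^n.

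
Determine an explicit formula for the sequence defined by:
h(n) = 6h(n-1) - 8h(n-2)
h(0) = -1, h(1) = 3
Characteristic equation: x² - 6x + 8 = 0, which factors as (x - (4))(x - (2)) = 0.
Roots r₁ = 4, r₂ = 2 (distinct).
General solution: h(n) = A·(4)^n + B·(2)^n.
From h(0) = -1: A + B = -1.
From h(1) = 3: 4A + 2B = 3.
Solving: A = \frac{5}{2}, B = - \frac{7}{2}.
So h(n) = - \frac{7 \cdot 2^{n}}{2} + \frac{5 \cdot 4^{n}}{2}.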